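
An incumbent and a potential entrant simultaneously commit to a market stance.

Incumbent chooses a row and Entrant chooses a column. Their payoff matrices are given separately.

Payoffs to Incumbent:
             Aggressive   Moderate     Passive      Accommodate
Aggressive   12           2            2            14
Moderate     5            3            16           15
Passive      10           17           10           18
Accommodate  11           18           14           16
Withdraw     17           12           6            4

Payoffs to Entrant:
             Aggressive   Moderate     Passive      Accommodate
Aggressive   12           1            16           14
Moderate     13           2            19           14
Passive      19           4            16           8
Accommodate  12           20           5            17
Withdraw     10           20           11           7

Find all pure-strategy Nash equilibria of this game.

For each strategy profile, look for a profitable unilateral deviation.
(Aggressive, Aggressive): Incumbent can switch to Withdraw (12 → 17). Not NE.
(Aggressive, Moderate): Incumbent can switch to Moderate (2 → 3). Not NE.
(Aggressive, Passive): Incumbent can switch to Moderate (2 → 16). Not NE.
(Aggressive, Accommodate): Incumbent can switch to Moderate (14 → 15). Not NE.
(Moderate, Aggressive): Incumbent can switch to Aggressive (5 → 12). Not NE.
(Moderate, Moderate): Incumbent can switch to Passive (3 → 17). Not NE.
(Moderate, Passive): Incumbent gets 16, best alternative 14; Entrant gets 19, best alternative 14. No profitable deviation — NE.
(Accommodate, Moderate): Incumbent gets 18, best alternative 17; Entrant gets 20, best alternative 17. No profitable deviation — NE.
(The remaining 12 profiles each have a profitable deviation by the same check.)

(Moderate, Passive) and (Accommodate, Moderate)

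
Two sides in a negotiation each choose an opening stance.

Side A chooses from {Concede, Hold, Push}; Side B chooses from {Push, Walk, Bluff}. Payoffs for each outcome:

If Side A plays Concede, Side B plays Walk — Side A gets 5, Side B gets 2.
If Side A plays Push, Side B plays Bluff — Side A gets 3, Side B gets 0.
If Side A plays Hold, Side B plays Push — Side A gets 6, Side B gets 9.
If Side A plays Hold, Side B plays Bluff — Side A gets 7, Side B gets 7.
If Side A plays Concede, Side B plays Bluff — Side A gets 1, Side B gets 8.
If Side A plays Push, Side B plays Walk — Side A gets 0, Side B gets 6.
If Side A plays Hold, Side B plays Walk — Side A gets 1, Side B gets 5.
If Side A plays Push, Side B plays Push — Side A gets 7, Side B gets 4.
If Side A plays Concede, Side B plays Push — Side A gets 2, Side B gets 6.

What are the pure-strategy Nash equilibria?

none

(Concede, Push): Side A can switch to Hold (2 → 6). Not NE.
(Concede, Walk): Side B can switch to Push (2 → 6). Not NE.
(Concede, Bluff): Side A can switch to Hold (1 → 7). Not NE.
(Hold, Push): Side A can switch to Push (6 → 7). Not NE.
(Hold, Walk): Side A can switch to Concede (1 → 5). Not NE.
(Hold, Bluff): Side B can switch to Push (7 → 9). Not NE.
(Push, Push): Side B can switch to Walk (4 → 6). Not NE.
(Push, Walk): Side A can switch to Concede (0 → 5). Not NE.
(Push, Bluff): Side A can switch to Hold (3 → 7). Not NE.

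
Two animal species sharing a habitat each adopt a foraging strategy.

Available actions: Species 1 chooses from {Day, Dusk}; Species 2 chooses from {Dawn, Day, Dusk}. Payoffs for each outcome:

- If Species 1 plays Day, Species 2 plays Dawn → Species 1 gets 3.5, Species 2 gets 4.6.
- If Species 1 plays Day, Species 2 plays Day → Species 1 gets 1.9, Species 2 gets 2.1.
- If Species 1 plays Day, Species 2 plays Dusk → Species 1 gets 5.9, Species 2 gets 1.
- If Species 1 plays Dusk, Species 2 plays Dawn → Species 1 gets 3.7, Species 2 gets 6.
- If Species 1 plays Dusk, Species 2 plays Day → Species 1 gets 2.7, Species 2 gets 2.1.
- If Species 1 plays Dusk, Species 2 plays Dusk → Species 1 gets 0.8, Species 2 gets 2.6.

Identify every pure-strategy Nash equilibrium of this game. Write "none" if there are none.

(Day, Dawn): Species 1 can switch to Dusk (3.5 → 3.7). Not NE.
(Day, Day): Species 1 can switch to Dusk (1.9 → 2.7). Not NE.
(Day, Dusk): Species 2 can switch to Dawn (1 → 4.6). Not NE.
(Dusk, Dawn): Species 1 gets 3.7, best alternative 3.5; Species 2 gets 6, best alternative 2.6. No profitable deviation — NE.
(Dusk, Day): Species 2 can switch to Dawn (2.1 → 6). Not NE.
(Dusk, Dusk): Species 1 can switch to Day (0.8 → 5.9). Not NE.

(Dusk, Dawn)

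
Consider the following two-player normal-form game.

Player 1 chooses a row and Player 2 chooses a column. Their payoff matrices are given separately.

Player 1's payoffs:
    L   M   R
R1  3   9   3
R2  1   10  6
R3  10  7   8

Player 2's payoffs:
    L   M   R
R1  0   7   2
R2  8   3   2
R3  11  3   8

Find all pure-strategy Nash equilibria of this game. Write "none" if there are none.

The unique pure-strategy Nash equilibrium is (R3, L).

Player 1 against L: payoffs 3, 1, 10 → best response R3.
Player 1 against M: payoffs 9, 10, 7 → best response R2.
Player 1 against R: payoffs 3, 6, 8 → best response R3.
Player 2 against R1: payoffs 0, 7, 2 → best response M.
Player 2 against R2: payoffs 8, 3, 2 → best response L.
Player 2 against R3: payoffs 11, 3, 8 → best response L.
Mutual best responses: (R3, L).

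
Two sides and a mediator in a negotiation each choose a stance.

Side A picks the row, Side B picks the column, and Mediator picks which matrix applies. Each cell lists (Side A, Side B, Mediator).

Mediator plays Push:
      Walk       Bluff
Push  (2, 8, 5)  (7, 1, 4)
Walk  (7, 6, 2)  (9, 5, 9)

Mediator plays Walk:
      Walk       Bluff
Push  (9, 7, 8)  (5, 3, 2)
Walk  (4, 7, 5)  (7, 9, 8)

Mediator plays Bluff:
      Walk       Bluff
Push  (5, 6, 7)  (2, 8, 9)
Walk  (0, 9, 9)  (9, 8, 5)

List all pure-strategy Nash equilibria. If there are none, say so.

Side A against (Walk, Push): payoffs 2, 7 → best response Walk.
Side A against (Walk, Walk): payoffs 9, 4 → best response Push.
Side A against (Walk, Bluff): payoffs 5, 0 → best response Push.
Side A against (Bluff, Push): payoffs 7, 9 → best response Walk.
Side A against (Bluff, Walk): payoffs 5, 7 → best response Walk.
Side A against (Bluff, Bluff): payoffs 2, 9 → best response Walk.
Side B against (Push, Push): payoffs 8, 1 → best response Walk.
Side B against (Push, Walk): payoffs 7, 3 → best response Walk.
Side B against (Push, Bluff): payoffs 6, 8 → best response Bluff.
Side B against (Walk, Push): payoffs 6, 5 → best response Walk.
Side B against (Walk, Walk): payoffs 7, 9 → best response Bluff.
Side B against (Walk, Bluff): payoffs 9, 8 → best response Walk.
Mediator against (Push, Walk): payoffs 5, 8, 7 → best response Walk.
Mediator against (Push, Bluff): payoffs 4, 2, 9 → best response Bluff.
Mediator against (Walk, Walk): payoffs 2, 5, 9 → best response Bluff.
Mediator against (Walk, Bluff): payoffs 9, 8, 5 → best response Push.
Mutual best responses: (Push, Walk, Walk).

The unique pure-strategy Nash equilibrium is (Push, Walk, Walk).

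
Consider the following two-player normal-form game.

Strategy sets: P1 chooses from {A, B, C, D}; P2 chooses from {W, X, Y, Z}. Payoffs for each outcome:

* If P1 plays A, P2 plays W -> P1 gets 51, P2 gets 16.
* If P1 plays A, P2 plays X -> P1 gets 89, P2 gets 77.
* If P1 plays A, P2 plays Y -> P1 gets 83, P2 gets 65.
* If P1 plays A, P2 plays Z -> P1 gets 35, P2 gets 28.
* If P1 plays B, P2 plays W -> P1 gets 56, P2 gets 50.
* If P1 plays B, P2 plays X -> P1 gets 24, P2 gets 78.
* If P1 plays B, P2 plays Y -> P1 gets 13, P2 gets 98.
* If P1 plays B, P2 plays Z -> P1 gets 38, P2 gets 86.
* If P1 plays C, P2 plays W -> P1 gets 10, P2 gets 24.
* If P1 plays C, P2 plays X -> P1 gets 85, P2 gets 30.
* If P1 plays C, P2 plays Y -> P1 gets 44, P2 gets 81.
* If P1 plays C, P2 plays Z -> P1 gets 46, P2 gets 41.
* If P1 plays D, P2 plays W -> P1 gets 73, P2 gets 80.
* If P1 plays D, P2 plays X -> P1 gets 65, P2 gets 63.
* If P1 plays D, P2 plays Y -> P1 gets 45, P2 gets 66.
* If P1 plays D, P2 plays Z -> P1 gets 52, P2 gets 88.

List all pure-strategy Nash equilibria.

The pure Nash equilibria are (A, X) and (D, Z).

Check each profile: it is a Nash equilibrium iff no player can strictly gain by switching unilaterally.
(A, W): P1 can switch to B (51 → 56). Not NE.
(A, X): P1 gets 89, best alternative 85; P2 gets 77, best alternative 65. No profitable deviation — NE.
(A, Y): P2 can switch to X (65 → 77). Not NE.
(A, Z): P1 can switch to B (35 → 38). Not NE.
(B, W): P1 can switch to D (56 → 73). Not NE.
(B, X): P1 can switch to A (24 → 89). Not NE.
(B, Y): P1 can switch to A (13 → 83). Not NE.
(B, Z): P1 can switch to C (38 → 46). Not NE.
(C, W): P1 can switch to A (10 → 51). Not NE.
(D, Z): P1 gets 52, best alternative 46; P2 gets 88, best alternative 80. No profitable deviation — NE.
(The remaining 6 profiles each have a profitable deviation by the same check.)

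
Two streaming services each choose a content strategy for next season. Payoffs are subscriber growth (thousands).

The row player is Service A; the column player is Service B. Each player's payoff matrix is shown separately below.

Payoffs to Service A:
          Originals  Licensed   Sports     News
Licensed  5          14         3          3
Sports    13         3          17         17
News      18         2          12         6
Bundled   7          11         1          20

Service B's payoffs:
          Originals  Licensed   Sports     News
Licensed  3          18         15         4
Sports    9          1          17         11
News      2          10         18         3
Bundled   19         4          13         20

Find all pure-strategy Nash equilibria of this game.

Check each profile: it is a Nash equilibrium iff no player can strictly gain by switching unilaterally.
(Licensed, Originals): Service A can switch to Sports (5 → 13). Not NE.
(Licensed, Licensed): Service A gets 14, best alternative 11; Service B gets 18, best alternative 15. No profitable deviation — NE.
(Licensed, Sports): Service A can switch to Sports (3 → 17). Not NE.
(Licensed, News): Service A can switch to Sports (3 → 17). Not NE.
(Sports, Originals): Service A can switch to News (13 → 18). Not NE.
(Sports, Licensed): Service A can switch to Licensed (3 → 14). Not NE.
(Sports, Sports): Service A gets 17, best alternative 12; Service B gets 17, best alternative 11. No profitable deviation — NE.
(Sports, News): Service A can switch to Bundled (17 → 20). Not NE.
(Bundled, News): Service A gets 20, best alternative 17; Service B gets 20, best alternative 19. No profitable deviation — NE.
(The remaining 7 profiles each have a profitable deviation by the same check.)

(Licensed, Licensed) and (Sports, Sports) and (Bundled, News)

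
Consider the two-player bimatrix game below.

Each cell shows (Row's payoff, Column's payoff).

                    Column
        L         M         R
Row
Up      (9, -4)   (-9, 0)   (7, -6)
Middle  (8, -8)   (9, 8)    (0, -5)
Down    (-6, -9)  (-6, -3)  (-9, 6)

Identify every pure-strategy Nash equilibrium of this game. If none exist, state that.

(Middle, M)

Mark each player's best response to every combination of opponents' strategies; a profile where every player is best-responding is a pure Nash equilibrium.
Row against L: payoffs 9, 8, -6 → best response Up.
Row against M: payoffs -9, 9, -6 → best response Middle.
Row against R: payoffs 7, 0, -9 → best response Up.
Column against Up: payoffs -4, 0, -6 → best response M.
Column against Middle: payoffs -8, 8, -5 → best response M.
Column against Down: payoffs -9, -3, 6 → best response R.
Mutual best responses: (Middle, M).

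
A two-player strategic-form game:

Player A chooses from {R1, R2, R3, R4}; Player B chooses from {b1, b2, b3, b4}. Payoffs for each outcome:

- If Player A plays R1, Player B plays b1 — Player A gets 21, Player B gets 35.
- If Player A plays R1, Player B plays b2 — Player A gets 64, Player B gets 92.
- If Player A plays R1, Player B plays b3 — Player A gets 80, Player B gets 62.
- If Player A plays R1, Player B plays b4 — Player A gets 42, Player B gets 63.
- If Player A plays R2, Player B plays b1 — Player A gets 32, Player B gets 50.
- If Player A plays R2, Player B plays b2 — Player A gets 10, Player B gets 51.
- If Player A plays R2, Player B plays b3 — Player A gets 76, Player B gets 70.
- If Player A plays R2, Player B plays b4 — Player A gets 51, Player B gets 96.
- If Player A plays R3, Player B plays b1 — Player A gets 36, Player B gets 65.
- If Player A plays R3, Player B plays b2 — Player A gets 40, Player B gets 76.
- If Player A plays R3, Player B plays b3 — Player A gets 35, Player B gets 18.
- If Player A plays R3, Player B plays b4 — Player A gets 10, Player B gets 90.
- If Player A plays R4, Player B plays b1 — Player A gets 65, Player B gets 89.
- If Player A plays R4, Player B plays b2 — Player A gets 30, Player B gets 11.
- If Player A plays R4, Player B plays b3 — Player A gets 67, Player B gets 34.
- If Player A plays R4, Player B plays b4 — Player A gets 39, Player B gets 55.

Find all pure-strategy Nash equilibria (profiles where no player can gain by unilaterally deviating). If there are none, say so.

(R1, b2); (R2, b4); (R4, b1)

For each player, find the best response to each opponent profile; mutual best responses are the pure NE.
Player A against b1: payoffs 21, 32, 36, 65 → best response R4.
Player A against b2: payoffs 64, 10, 40, 30 → best response R1.
Player A against b3: payoffs 80, 76, 35, 67 → best response R1.
Player A against b4: payoffs 42, 51, 10, 39 → best response R2.
Player B against R1: payoffs 35, 92, 62, 63 → best response b2.
Player B against R2: payoffs 50, 51, 70, 96 → best response b4.
Player B against R3: payoffs 65, 76, 18, 90 → best response b4.
Player B against R4: payoffs 89, 11, 34, 55 → best response b1.
Mutual best responses: (R1, b2); (R2, b4); (R4, b1).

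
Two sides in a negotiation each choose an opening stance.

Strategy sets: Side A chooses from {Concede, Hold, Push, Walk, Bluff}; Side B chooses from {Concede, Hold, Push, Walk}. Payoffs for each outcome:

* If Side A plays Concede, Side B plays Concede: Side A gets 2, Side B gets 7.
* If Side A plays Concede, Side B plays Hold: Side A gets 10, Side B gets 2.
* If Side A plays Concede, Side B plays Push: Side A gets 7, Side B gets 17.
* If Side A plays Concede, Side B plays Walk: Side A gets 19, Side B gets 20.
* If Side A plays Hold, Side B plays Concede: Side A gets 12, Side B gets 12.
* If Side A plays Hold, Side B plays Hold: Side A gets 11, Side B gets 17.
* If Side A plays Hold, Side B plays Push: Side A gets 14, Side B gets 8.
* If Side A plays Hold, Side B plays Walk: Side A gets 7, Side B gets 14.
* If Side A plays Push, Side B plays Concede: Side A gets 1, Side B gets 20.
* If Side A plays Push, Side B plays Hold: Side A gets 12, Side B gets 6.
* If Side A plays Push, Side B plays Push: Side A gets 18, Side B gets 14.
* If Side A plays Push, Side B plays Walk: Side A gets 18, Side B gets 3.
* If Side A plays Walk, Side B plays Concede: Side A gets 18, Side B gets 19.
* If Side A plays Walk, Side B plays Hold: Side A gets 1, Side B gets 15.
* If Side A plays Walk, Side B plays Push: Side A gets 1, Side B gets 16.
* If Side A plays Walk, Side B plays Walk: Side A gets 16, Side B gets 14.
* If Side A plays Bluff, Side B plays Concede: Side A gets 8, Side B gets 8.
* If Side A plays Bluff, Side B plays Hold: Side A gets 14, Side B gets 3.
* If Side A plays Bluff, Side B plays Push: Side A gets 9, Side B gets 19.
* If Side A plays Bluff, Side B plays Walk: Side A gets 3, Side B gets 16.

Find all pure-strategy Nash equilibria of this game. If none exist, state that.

(Concede, Walk), (Walk, Concede)

Side A against Concede: payoffs 2, 12, 1, 18, 8 → best response Walk.
Side A against Hold: payoffs 10, 11, 12, 1, 14 → best response Bluff.
Side A against Push: payoffs 7, 14, 18, 1, 9 → best response Push.
Side A against Walk: payoffs 19, 7, 18, 16, 3 → best response Concede.
Side B against Concede: payoffs 7, 2, 17, 20 → best response Walk.
Side B against Hold: payoffs 12, 17, 8, 14 → best response Hold.
Side B against Push: payoffs 20, 6, 14, 3 → best response Concede.
Side B against Walk: payoffs 19, 15, 16, 14 → best response Concede.
Side B against Bluff: payoffs 8, 3, 19, 16 → best response Push.
Mutual best responses: (Concede, Walk); (Walk, Concede).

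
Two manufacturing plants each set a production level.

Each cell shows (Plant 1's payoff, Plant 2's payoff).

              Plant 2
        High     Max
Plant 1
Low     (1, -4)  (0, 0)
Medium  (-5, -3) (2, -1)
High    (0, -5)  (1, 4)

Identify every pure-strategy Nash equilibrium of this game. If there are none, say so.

Check each profile: it is a Nash equilibrium iff no player can strictly gain by switching unilaterally.
(Low, High): Plant 2 can switch to Max (-4 → 0). Not NE.
(Low, Max): Plant 1 can switch to Medium (0 → 2). Not NE.
(Medium, High): Plant 1 can switch to Low (-5 → 1). Not NE.
(Medium, Max): Plant 1 gets 2, best alternative 1; Plant 2 gets -1, best alternative -3. No profitable deviation — NE.
(High, High): Plant 1 can switch to Low (0 → 1). Not NE.
(High, Max): Plant 1 can switch to Medium (1 → 2). Not NE.

Pure NE: (Medium, Max)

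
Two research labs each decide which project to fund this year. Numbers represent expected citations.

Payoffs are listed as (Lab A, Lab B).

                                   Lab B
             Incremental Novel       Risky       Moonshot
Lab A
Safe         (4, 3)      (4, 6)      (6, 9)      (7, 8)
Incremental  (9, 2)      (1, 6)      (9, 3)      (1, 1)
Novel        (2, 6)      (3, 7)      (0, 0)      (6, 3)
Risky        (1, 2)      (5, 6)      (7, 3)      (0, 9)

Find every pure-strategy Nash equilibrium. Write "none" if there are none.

(Safe, Incremental): Lab A can switch to Incremental (4 → 9). Not NE.
(Safe, Novel): Lab A can switch to Risky (4 → 5). Not NE.
(Safe, Risky): Lab A can switch to Incremental (6 → 9). Not NE.
(Safe, Moonshot): Lab B can switch to Risky (8 → 9). Not NE.
(Incremental, Incremental): Lab B can switch to Novel (2 → 6). Not NE.
(Incremental, Novel): Lab A can switch to Safe (1 → 4). Not NE.
(Incremental, Risky): Lab B can switch to Novel (3 → 6). Not NE.
(Incremental, Moonshot): Lab A can switch to Safe (1 → 7). Not NE.
(Novel, Incremental): Lab A can switch to Safe (2 → 4). Not NE.
(Novel, Novel): Lab A can switch to Safe (3 → 4). Not NE.
(Novel, Risky): Lab A can switch to Safe (0 → 6). Not NE.
(Novel, Moonshot): Lab A can switch to Safe (6 → 7). Not NE.
(The remaining 4 profiles each have a profitable deviation by the same check.)

No pure-strategy Nash equilibrium.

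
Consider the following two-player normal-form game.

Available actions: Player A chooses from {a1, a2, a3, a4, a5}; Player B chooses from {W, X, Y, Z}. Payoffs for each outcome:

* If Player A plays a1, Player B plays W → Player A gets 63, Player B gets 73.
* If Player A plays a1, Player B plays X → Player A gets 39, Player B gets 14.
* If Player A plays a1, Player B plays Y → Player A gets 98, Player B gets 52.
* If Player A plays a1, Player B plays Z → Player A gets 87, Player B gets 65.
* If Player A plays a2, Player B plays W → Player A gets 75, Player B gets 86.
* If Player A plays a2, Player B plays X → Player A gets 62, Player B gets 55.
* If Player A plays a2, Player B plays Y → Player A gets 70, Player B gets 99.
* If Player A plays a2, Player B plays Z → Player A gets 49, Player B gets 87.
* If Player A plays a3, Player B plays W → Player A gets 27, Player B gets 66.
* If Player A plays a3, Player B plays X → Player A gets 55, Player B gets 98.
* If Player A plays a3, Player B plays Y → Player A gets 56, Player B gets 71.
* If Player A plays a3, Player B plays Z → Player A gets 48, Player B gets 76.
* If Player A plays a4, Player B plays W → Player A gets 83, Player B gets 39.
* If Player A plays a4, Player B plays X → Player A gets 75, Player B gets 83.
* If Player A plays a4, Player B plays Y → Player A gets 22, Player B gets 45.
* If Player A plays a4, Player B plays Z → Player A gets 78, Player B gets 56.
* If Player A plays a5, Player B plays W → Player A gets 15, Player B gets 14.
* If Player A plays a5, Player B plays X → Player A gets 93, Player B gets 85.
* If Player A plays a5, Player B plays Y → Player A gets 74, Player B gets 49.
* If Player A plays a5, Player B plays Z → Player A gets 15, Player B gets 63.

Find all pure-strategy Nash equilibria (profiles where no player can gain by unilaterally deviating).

Player A against W: payoffs 63, 75, 27, 83, 15 → best response a4.
Player A against X: payoffs 39, 62, 55, 75, 93 → best response a5.
Player A against Y: payoffs 98, 70, 56, 22, 74 → best response a1.
Player A against Z: payoffs 87, 49, 48, 78, 15 → best response a1.
Player B against a1: payoffs 73, 14, 52, 65 → best response W.
Player B against a2: payoffs 86, 55, 99, 87 → best response Y.
Player B against a3: payoffs 66, 98, 71, 76 → best response X.
Player B against a4: payoffs 39, 83, 45, 56 → best response X.
Player B against a5: payoffs 14, 85, 49, 63 → best response X.
Mutual best responses: (a5, X).

The unique pure-strategy Nash equilibrium is (a5, X).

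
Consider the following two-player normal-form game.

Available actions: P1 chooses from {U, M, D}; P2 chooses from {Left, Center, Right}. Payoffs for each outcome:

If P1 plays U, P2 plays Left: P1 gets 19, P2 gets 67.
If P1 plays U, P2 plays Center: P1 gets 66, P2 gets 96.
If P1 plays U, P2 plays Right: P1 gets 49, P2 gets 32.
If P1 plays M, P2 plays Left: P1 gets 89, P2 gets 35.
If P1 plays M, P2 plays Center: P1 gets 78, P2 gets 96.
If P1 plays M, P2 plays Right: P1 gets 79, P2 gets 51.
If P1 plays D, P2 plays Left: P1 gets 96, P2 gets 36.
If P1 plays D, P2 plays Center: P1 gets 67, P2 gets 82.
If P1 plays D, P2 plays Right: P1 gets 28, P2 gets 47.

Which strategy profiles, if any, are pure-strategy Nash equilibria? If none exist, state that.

Pure NE: (M, Center)

P1 against Left: payoffs 19, 89, 96 → best response D.
P1 against Center: payoffs 66, 78, 67 → best response M.
P1 against Right: payoffs 49, 79, 28 → best response M.
P2 against U: payoffs 67, 96, 32 → best response Center.
P2 against M: payoffs 35, 96, 51 → best response Center.
P2 against D: payoffs 36, 82, 47 → best response Center.
Mutual best responses: (M, Center).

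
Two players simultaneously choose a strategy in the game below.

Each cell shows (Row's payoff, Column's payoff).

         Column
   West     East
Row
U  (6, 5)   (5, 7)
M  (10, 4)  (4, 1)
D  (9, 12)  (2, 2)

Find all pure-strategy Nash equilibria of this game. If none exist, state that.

Row against West: payoffs 6, 10, 9 → best response M.
Row against East: payoffs 5, 4, 2 → best response U.
Column against U: payoffs 5, 7 → best response East.
Column against M: payoffs 4, 1 → best response West.
Column against D: payoffs 12, 2 → best response West.
Mutual best responses: (U, East); (M, West).

Pure-strategy Nash equilibria: (U, East) and (M, West)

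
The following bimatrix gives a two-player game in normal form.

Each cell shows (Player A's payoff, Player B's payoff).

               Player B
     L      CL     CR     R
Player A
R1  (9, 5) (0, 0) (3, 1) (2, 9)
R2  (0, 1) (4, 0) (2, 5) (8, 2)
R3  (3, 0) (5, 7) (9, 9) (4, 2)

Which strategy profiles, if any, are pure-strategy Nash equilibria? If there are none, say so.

For each player, find the best response to each opponent profile; mutual best responses are the pure NE.
Player A against L: payoffs 9, 0, 3 → best response R1.
Player A against CL: payoffs 0, 4, 5 → best response R3.
Player A against CR: payoffs 3, 2, 9 → best response R3.
Player A against R: payoffs 2, 8, 4 → best response R2.
Player B against R1: payoffs 5, 0, 1, 9 → best response R.
Player B against R2: payoffs 1, 0, 5, 2 → best response CR.
Player B against R3: payoffs 0, 7, 9, 2 → best response CR.
Mutual best responses: (R3, CR).

(R3, CR)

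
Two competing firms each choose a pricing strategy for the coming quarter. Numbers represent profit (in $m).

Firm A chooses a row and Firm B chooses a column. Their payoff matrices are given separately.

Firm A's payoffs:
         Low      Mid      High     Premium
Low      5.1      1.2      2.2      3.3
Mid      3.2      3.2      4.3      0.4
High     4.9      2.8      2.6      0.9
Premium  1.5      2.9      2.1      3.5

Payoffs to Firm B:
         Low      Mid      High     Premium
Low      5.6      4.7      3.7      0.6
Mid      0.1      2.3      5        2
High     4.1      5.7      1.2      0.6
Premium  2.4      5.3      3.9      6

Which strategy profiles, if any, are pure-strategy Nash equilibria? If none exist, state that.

Pure-strategy Nash equilibria: (Low, Low); (Mid, High); (Premium, Premium)

For each strategy profile, look for a profitable unilateral deviation.
(Low, Low): Firm A gets 5.1, best alternative 4.9; Firm B gets 5.6, best alternative 4.7. No profitable deviation — NE.
(Low, Mid): Firm A can switch to Mid (1.2 → 3.2). Not NE.
(Low, High): Firm A can switch to Mid (2.2 → 4.3). Not NE.
(Low, Premium): Firm A can switch to Premium (3.3 → 3.5). Not NE.
(Mid, Low): Firm A can switch to Low (3.2 → 5.1). Not NE.
(Mid, Mid): Firm B can switch to High (2.3 → 5). Not NE.
(Mid, High): Firm A gets 4.3, best alternative 2.6; Firm B gets 5, best alternative 2.3. No profitable deviation — NE.
(Mid, Premium): Firm A can switch to Low (0.4 → 3.3). Not NE.
(High, Low): Firm A can switch to Low (4.9 → 5.1). Not NE.
(High, Mid): Firm A can switch to Mid (2.8 → 3.2). Not NE.
(High, High): Firm A can switch to Mid (2.6 → 4.3). Not NE.
(High, Premium): Firm A can switch to Low (0.9 → 3.3). Not NE.
(Premium, Premium): Firm A gets 3.5, best alternative 3.3; Firm B gets 6, best alternative 5.3. No profitable deviation — NE.
(The remaining 3 profiles each have a profitable deviation by the same check.)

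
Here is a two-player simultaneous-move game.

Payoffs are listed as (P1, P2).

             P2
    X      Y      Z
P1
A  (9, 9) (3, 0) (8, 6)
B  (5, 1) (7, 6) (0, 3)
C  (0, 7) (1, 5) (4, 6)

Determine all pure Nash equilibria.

(A, X), (B, Y)

Check each profile: it is a Nash equilibrium iff no player can strictly gain by switching unilaterally.
(A, X): P1 gets 9, best alternative 5; P2 gets 9, best alternative 6. No profitable deviation — NE.
(A, Y): P1 can switch to B (3 → 7). Not NE.
(A, Z): P2 can switch to X (6 → 9). Not NE.
(B, X): P1 can switch to A (5 → 9). Not NE.
(B, Y): P1 gets 7, best alternative 3; P2 gets 6, best alternative 3. No profitable deviation — NE.
(B, Z): P1 can switch to A (0 → 8). Not NE.
(C, X): P1 can switch to A (0 → 9). Not NE.
(C, Y): P1 can switch to A (1 → 3). Not NE.
(C, Z): P1 can switch to A (4 → 8). Not NE.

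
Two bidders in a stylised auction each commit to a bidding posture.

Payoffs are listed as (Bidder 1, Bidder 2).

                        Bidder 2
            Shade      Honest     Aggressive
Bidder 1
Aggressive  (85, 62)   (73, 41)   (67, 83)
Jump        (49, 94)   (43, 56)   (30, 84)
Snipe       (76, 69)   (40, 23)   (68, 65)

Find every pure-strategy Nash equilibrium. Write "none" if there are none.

none

(Aggressive, Shade): Bidder 2 can switch to Aggressive (62 → 83). Not NE.
(Aggressive, Honest): Bidder 2 can switch to Shade (41 → 62). Not NE.
(Aggressive, Aggressive): Bidder 1 can switch to Snipe (67 → 68). Not NE.
(Jump, Shade): Bidder 1 can switch to Aggressive (49 → 85). Not NE.
(Jump, Honest): Bidder 1 can switch to Aggressive (43 → 73). Not NE.
(Jump, Aggressive): Bidder 1 can switch to Aggressive (30 → 67). Not NE.
(The remaining 3 profiles each have a profitable deviation by the same check.)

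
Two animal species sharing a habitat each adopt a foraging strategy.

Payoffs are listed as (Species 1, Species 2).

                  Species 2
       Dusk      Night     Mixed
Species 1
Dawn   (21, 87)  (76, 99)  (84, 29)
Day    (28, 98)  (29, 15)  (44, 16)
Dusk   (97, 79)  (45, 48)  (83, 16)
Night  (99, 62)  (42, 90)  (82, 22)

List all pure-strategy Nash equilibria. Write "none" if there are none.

The unique pure-strategy Nash equilibrium is (Dawn, Night).

Species 1 against Dusk: payoffs 21, 28, 97, 99 → best response Night.
Species 1 against Night: payoffs 76, 29, 45, 42 → best response Dawn.
Species 1 against Mixed: payoffs 84, 44, 83, 82 → best response Dawn.
Species 2 against Dawn: payoffs 87, 99, 29 → best response Night.
Species 2 against Day: payoffs 98, 15, 16 → best response Dusk.
Species 2 against Dusk: payoffs 79, 48, 16 → best response Dusk.
Species 2 against Night: payoffs 62, 90, 22 → best response Night.
Mutual best responses: (Dawn, Night).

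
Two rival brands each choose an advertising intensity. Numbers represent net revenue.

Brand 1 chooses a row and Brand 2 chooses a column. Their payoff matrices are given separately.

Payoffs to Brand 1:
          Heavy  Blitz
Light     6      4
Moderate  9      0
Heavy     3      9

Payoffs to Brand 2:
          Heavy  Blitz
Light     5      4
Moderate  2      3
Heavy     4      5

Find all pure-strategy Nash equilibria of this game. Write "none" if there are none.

Brand 1 against Heavy: payoffs 6, 9, 3 → best response Moderate.
Brand 1 against Blitz: payoffs 4, 0, 9 → best response Heavy.
Brand 2 against Light: payoffs 5, 4 → best response Heavy.
Brand 2 against Moderate: payoffs 2, 3 → best response Blitz.
Brand 2 against Heavy: payoffs 4, 5 → best response Blitz.
Mutual best responses: (Heavy, Blitz).

Pure NE: (Heavy, Blitz)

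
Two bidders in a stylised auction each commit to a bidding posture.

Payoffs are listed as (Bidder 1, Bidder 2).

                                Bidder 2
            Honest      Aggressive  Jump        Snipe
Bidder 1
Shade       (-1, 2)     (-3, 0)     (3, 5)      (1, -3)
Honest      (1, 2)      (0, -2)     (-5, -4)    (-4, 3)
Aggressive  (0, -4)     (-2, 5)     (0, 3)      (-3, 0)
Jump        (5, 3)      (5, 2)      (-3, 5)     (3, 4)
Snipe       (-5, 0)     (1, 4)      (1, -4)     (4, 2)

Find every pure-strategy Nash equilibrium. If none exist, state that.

Bidder 1 against Honest: payoffs -1, 1, 0, 5, -5 → best response Jump.
Bidder 1 against Aggressive: payoffs -3, 0, -2, 5, 1 → best response Jump.
Bidder 1 against Jump: payoffs 3, -5, 0, -3, 1 → best response Shade.
Bidder 1 against Snipe: payoffs 1, -4, -3, 3, 4 → best response Snipe.
Bidder 2 against Shade: payoffs 2, 0, 5, -3 → best response Jump.
Bidder 2 against Honest: payoffs 2, -2, -4, 3 → best response Snipe.
Bidder 2 against Aggressive: payoffs -4, 5, 3, 0 → best response Aggressive.
Bidder 2 against Jump: payoffs 3, 2, 5, 4 → best response Jump.
Bidder 2 against Snipe: payoffs 0, 4, -4, 2 → best response Aggressive.
Mutual best responses: (Shade, Jump).

The unique pure-strategy Nash equilibrium is (Shade, Jump).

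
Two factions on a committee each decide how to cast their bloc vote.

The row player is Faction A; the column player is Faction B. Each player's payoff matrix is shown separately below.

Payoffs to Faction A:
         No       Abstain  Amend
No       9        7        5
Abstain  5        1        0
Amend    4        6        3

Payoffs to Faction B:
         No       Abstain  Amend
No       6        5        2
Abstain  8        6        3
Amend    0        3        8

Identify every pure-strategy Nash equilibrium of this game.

Pure NE: (No, No)

For each strategy profile, look for a profitable unilateral deviation.
(No, No): Faction A gets 9, best alternative 5; Faction B gets 6, best alternative 5. No profitable deviation — NE.
(No, Abstain): Faction B can switch to No (5 → 6). Not NE.
(No, Amend): Faction B can switch to No (2 → 6). Not NE.
(Abstain, No): Faction A can switch to No (5 → 9). Not NE.
(Abstain, Abstain): Faction A can switch to No (1 → 7). Not NE.
(Abstain, Amend): Faction A can switch to No (0 → 5). Not NE.
(Amend, No): Faction A can switch to No (4 → 9). Not NE.
(Amend, Abstain): Faction A can switch to No (6 → 7). Not NE.
(Amend, Amend): Faction A can switch to No (3 → 5). Not NE.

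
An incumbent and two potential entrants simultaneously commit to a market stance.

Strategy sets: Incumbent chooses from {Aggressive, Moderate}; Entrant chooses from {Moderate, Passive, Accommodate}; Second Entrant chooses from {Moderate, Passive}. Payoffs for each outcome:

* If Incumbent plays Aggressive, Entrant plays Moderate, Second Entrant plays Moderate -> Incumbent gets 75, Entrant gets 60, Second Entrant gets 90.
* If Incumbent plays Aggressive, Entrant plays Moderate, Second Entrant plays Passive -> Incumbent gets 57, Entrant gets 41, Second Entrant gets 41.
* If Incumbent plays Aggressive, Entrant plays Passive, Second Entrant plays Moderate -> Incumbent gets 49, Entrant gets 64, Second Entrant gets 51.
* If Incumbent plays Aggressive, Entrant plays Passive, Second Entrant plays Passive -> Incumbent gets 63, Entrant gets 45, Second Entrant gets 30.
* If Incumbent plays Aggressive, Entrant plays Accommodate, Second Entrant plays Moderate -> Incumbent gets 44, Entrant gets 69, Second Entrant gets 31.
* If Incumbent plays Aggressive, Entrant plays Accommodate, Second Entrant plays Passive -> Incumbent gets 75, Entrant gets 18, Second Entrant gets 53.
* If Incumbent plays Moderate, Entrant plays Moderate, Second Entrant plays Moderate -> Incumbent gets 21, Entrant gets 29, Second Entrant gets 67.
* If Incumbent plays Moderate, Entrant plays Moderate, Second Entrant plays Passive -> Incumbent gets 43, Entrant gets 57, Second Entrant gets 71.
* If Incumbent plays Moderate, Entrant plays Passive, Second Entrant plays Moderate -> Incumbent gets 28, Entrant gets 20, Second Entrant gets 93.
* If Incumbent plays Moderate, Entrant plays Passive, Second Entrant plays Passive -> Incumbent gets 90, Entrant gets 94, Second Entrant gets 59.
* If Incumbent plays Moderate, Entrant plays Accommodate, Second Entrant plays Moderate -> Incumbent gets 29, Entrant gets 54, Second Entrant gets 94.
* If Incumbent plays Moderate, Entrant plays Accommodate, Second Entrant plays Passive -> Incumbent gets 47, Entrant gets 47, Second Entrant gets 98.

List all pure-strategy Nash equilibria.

For each strategy profile, look for a profitable unilateral deviation.
(Aggressive, Moderate, Moderate): Entrant can switch to Passive (60 → 64). Not NE.
(Aggressive, Moderate, Passive): Entrant can switch to Passive (41 → 45). Not NE.
(Aggressive, Passive, Moderate): Entrant can switch to Accommodate (64 → 69). Not NE.
(Aggressive, Passive, Passive): Incumbent can switch to Moderate (63 → 90). Not NE.
(Aggressive, Accommodate, Moderate): Second Entrant can switch to Passive (31 → 53). Not NE.
(Aggressive, Accommodate, Passive): Entrant can switch to Moderate (18 → 41). Not NE.
(Moderate, Moderate, Moderate): Incumbent can switch to Aggressive (21 → 75). Not NE.
(Moderate, Moderate, Passive): Incumbent can switch to Aggressive (43 → 57). Not NE.
(Moderate, Passive, Moderate): Incumbent can switch to Aggressive (28 → 49). Not NE.
(Moderate, Passive, Passive): Second Entrant can switch to Moderate (59 → 93). Not NE.
(Moderate, Accommodate, Moderate): Incumbent can switch to Aggressive (29 → 44). Not NE.
(Moderate, Accommodate, Passive): Incumbent can switch to Aggressive (47 → 75). Not NE.

none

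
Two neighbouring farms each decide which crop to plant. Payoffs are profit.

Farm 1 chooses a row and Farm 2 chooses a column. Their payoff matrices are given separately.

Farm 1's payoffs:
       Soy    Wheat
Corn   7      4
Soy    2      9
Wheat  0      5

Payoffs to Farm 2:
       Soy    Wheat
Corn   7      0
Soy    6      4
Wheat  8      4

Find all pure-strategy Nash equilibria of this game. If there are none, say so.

Pure NE: (Corn, Soy)

For each player, find the best response to each opponent profile; mutual best responses are the pure NE.
Farm 1 against Soy: payoffs 7, 2, 0 → best response Corn.
Farm 1 against Wheat: payoffs 4, 9, 5 → best response Soy.
Farm 2 against Corn: payoffs 7, 0 → best response Soy.
Farm 2 against Soy: payoffs 6, 4 → best response Soy.
Farm 2 against Wheat: payoffs 8, 4 → best response Soy.
Mutual best responses: (Corn, Soy).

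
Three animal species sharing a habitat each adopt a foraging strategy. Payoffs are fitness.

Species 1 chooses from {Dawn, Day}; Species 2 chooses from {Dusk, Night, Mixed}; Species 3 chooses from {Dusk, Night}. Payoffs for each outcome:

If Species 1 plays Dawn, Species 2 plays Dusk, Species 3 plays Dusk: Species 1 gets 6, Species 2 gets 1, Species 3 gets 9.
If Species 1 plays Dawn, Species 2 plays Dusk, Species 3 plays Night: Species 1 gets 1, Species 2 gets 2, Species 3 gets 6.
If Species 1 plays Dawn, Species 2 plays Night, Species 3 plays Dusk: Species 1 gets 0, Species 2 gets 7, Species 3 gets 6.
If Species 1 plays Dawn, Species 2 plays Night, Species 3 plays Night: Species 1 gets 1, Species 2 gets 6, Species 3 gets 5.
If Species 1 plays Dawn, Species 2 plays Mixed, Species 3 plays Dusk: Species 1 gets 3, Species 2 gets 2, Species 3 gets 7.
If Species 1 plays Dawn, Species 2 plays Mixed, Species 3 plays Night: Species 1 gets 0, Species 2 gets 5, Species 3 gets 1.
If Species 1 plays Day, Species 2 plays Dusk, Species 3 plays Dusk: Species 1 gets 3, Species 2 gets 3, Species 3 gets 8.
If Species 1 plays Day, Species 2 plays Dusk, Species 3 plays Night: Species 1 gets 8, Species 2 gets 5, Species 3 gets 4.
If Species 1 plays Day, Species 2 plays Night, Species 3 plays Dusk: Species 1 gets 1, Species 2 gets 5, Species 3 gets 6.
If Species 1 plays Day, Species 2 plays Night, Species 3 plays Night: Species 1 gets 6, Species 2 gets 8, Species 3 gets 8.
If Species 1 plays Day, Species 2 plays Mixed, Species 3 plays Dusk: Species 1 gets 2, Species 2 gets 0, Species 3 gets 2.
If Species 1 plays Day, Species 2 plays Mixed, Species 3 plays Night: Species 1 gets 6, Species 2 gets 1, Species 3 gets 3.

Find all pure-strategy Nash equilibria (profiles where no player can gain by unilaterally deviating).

(Dawn, Dusk, Dusk): Species 2 can switch to Night (1 → 7). Not NE.
(Dawn, Dusk, Night): Species 1 can switch to Day (1 → 8). Not NE.
(Dawn, Night, Dusk): Species 1 can switch to Day (0 → 1). Not NE.
(Dawn, Night, Night): Species 1 can switch to Day (1 → 6). Not NE.
(Dawn, Mixed, Dusk): Species 2 can switch to Night (2 → 7). Not NE.
(Dawn, Mixed, Night): Species 1 can switch to Day (0 → 6). Not NE.
(Day, Dusk, Dusk): Species 1 can switch to Dawn (3 → 6). Not NE.
(Day, Dusk, Night): Species 2 can switch to Night (5 → 8). Not NE.
(Day, Night, Dusk): Species 3 can switch to Night (6 → 8). Not NE.
(Day, Night, Night): Species 1 gets 6, best alternative 1; Species 2 gets 8, best alternative 5; Species 3 gets 8, best alternative 6. No profitable deviation — NE.
(Day, Mixed, Dusk): Species 1 can switch to Dawn (2 → 3). Not NE.
(The remaining 1 profile has a profitable deviation by the same check.)

Pure NE: (Day, Night, Night)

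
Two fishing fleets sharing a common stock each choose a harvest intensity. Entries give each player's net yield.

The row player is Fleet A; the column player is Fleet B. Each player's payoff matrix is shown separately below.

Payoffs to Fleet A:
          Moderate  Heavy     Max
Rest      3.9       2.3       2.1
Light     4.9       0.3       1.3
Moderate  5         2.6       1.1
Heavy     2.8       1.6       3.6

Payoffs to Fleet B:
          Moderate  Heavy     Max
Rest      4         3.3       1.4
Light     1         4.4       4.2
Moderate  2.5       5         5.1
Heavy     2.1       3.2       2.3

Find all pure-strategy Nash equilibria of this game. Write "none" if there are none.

none

(Rest, Moderate): Fleet A can switch to Light (3.9 → 4.9). Not NE.
(Rest, Heavy): Fleet A can switch to Moderate (2.3 → 2.6). Not NE.
(Rest, Max): Fleet A can switch to Heavy (2.1 → 3.6). Not NE.
(Light, Moderate): Fleet A can switch to Moderate (4.9 → 5). Not NE.
(Light, Heavy): Fleet A can switch to Rest (0.3 → 2.3). Not NE.
(Light, Max): Fleet A can switch to Rest (1.3 → 2.1). Not NE.
(Moderate, Moderate): Fleet B can switch to Heavy (2.5 → 5). Not NE.
(Moderate, Heavy): Fleet B can switch to Max (5 → 5.1). Not NE.
(Moderate, Max): Fleet A can switch to Rest (1.1 → 2.1). Not NE.
(Heavy, Moderate): Fleet A can switch to Rest (2.8 → 3.9). Not NE.
(Heavy, Heavy): Fleet A can switch to Rest (1.6 → 2.3). Not NE.
(Heavy, Max): Fleet B can switch to Heavy (2.3 → 3.2). Not NE.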